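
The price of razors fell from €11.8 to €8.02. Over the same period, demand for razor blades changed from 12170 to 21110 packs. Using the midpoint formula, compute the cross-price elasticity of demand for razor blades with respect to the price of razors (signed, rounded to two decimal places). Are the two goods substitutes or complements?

-1.41; complements

%ΔQ_{razor blades} = (21110 − 12170)/avg = 8940/16640 = 0.537259…
%ΔP_{razors} = (8.02 − 11.8)/avg = -3.78/9.91 = -0.381432…
E_cross = (8940/16640) / (-3.78/9.91) = -1.4085…
E_cross < 0 ⇒ the goods are complements.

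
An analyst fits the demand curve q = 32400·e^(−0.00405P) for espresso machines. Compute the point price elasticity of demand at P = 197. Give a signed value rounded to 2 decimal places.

-0.80

dq/dP = −0.00405·q = -59.0878. At P = 197, q = 14589.6.
Ed = (dq/dP)·(P/q) = (-59.0878) × (197/14589.6) = -0.7978…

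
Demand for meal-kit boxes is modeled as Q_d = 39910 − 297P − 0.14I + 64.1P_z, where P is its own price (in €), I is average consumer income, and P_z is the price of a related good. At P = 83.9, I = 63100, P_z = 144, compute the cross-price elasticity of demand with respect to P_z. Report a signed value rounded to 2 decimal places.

0.60

At the given values, Q_d = 39910 − 297(83.9) − 0.14(63100) + 64.1(144) = 15388.1.
∂Q_d/∂P_z = 64.1.
E = (64.1) × (144/15388.1) = 0.5998…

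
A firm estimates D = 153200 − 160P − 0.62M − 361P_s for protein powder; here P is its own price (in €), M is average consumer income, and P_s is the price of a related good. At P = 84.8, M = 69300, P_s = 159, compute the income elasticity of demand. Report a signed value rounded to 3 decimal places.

-1.094

At the given values, D = 153200 − 160(84.8) − 0.62(69300) − 361(159) = 39267.
∂D/∂M = -0.62.
E = (-0.62) × (69300/39267) = -1.09420…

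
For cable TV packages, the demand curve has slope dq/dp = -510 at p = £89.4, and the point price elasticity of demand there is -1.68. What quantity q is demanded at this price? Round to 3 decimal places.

27139.286

Ed = (dq/dp)·(p/q) ⇒ q = (dq/dp)·p/Ed = (-510)·89.4/(-1.68) = 27139.28571…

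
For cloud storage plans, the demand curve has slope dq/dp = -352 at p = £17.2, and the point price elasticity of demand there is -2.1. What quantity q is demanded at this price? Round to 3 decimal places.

2883.048

Ed = (dq/dp)·(p/q) ⇒ q = (dq/dp)·p/Ed = (-352)·17.2/(-2.1) = 2883.04761…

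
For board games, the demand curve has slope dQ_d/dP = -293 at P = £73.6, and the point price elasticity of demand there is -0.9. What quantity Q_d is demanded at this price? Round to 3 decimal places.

Ed = (dQ_d/dP)·(P/Q_d) ⇒ Q_d = (dQ_d/dP)·P/Ed = (-293)·73.6/(-0.9) = 23960.88888…

23960.889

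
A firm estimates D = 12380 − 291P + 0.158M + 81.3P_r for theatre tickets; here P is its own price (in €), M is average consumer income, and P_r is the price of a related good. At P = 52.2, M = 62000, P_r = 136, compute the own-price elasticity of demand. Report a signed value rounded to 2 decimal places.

-0.84

At the given values, D = 12380 − 291(52.2) + 0.158(62000) + 81.3(136) = 18042.6.
∂D/∂P = −291.
E = (-291) × (52.2/18042.6) = -0.8419…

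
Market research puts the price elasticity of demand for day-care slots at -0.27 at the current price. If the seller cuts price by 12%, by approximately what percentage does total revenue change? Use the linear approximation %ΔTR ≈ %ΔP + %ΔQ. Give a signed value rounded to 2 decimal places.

-8.76%

%ΔQ ≈ Ed × %ΔP = (-0.27) × (-12%) = +3.2400%
%ΔTR ≈ %ΔP + %ΔQ = (-12%) + (+3.2400%) = -8.7600%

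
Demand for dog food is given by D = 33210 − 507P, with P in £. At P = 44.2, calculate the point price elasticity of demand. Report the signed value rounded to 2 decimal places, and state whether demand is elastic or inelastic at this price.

-2.07; elastic

dD/dP = −507. At P = 44.2, D = 33210 − 507(44.2) = 10800.6.
Ed = (dD/dP)·(P/D) = −507 × (44.2/10800.6) = -2.0748…
|Ed| = 2.07 > 1, so demand is elastic.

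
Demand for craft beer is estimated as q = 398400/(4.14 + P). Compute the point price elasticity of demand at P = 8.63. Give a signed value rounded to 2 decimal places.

dq/dP = −398400/(4.14 + P)² = -2443.08. At P = 8.63, q = 31198.1.
Ed = (dq/dP)·(P/q) = (-2443.08) × (8.63/31198.1) = -0.6758…

-0.68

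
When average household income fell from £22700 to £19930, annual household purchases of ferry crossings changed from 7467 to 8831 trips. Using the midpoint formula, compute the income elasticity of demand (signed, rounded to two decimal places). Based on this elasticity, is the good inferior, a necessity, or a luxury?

-1.29; inferior

%ΔQ = (8831 − 7467)/[( 7467 + 8831)/2] = 1364/8149 = 0.167382…
%ΔIncome = (19930 − 22700)/[( 22700 + 19930)/2] = -2770/21315 = -0.129955…
E_income = (1364/8149) / (-2770/21315) = -1.2879…
E_income < 0 ⇒ inferior good.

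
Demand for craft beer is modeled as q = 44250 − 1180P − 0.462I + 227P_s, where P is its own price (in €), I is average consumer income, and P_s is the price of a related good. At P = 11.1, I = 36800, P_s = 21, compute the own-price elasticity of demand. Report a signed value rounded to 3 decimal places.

-0.692

At the given values, q = 44250 − 1180(11.1) − 0.462(36800) + 227(21) = 18917.4.
∂q/∂P = −1180.
E = (-1180) × (11.1/18917.4) = -0.69237…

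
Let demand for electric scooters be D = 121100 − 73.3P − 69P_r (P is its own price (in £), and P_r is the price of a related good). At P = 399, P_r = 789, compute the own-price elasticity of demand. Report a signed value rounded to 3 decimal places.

-0.782

At the given values, D = 121100 − 73.3(399) − 69(789) = 37412.3.
∂D/∂P = −73.3.
E = (-73.3) × (399/37412.3) = -0.78174…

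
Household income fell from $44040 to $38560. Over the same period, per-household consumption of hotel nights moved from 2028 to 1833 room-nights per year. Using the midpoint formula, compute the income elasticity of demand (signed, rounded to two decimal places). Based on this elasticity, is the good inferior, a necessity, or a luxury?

0.76; necessity

%ΔQ = (1833 − 2028)/[( 2028 + 1833)/2] = -195/1930.5 = -0.101010…
%ΔIncome = (38560 − 44040)/[( 44040 + 38560)/2] = -5480/41300 = -0.132687…
E_income = (-195/1930.5) / (-5480/41300) = 0.7612…
0 < E_income < 1 ⇒ normal good, necessity.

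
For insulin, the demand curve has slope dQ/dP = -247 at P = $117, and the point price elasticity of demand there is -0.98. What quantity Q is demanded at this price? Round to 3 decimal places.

29488.776

Ed = (dQ/dP)·(P/Q) ⇒ Q = (dQ/dP)·P/Ed = (-247)·117/(-0.98) = 29488.77551…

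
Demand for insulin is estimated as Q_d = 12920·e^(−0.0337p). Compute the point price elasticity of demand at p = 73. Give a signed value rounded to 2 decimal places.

dQ_d/dp = −0.0337·Q_d = -37.195. At p = 73, Q_d = 1103.71.
Ed = (dQ_d/dp)·(p/Q_d) = (-37.195) × (73/1103.71) = -2.4601

-2.46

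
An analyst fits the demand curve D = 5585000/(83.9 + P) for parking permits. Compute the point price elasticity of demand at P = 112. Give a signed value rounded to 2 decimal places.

-0.57

dD/dP = −5585000/(83.9 + P)² = -145.531. At P = 112, D = 28509.4.
Ed = (dD/dP)·(P/D) = (-145.531) × (112/28509.4) = -0.5717…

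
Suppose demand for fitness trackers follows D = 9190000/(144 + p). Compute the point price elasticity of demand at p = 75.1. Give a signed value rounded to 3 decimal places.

dD/dp = −9190000/(144 + p)² = -191.439. At p = 75.1, D = 41944.3.
Ed = (dD/dp)·(p/D) = (-191.439) × (75.1/41944.3) = -0.34276…

-0.343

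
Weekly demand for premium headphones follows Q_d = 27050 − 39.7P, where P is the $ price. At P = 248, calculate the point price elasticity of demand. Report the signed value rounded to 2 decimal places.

-0.57

dQ_d/dP = −39.7. At P = 248, Q_d = 27050 − 39.7(248) = 17204.4.
Ed = (dQ_d/dP)·(P/Q_d) = −39.7 × (248/17204.4) = -0.5722…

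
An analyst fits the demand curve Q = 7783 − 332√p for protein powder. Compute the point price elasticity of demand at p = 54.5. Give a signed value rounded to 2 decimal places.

-0.23

dQ/dp = −332/(2√p) = -22.4859. At p = 54.5, Q = 5332.04.
Ed = (dQ/dp)·(p/Q) = (-22.4859) × (54.5/5332.04) = -0.2298…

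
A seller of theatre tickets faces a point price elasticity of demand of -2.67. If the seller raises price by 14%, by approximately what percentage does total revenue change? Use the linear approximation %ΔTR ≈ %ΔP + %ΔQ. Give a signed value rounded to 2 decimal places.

%ΔQ ≈ Ed × %ΔP = (-2.67) × (+14%) = -37.3800%
%ΔTR ≈ %ΔP + %ΔQ = (+14%) + (-37.3800%) = -23.3800%

-23.38%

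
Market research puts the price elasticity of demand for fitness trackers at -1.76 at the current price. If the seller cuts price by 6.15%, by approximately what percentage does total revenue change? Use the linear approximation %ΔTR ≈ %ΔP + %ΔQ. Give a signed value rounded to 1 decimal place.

+4.7%

%ΔQ ≈ Ed × %ΔP = (-1.76) × (-6.15%) = +10.8240%
%ΔTR ≈ %ΔP + %ΔQ = (-6.15%) + (+10.8240%) = +4.6740%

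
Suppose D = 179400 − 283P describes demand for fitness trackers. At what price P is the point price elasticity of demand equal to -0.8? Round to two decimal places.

281.74

Ed = −283P/(179400 − 283P). Set this equal to -0.8:
283P = 0.8·(179400 − 283P) ⇒ 283P(1 + 0.8) = 0.8·179400
P = 0.8·179400 / (283·1.8) = 281.7432…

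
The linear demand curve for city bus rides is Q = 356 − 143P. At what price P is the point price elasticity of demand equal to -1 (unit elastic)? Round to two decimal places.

Ed = −143P/(356 − 143P). Set this equal to -1:
143P = 1·(356 − 143P) ⇒ 143P(1 + 1) = 1·356
P = 1·356 / (143·2) = 1.2447…

1.24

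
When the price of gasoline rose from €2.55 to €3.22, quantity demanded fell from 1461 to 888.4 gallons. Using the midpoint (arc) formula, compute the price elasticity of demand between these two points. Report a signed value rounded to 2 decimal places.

-2.10

%ΔQ = (888.4 − 1461) / [(1461 + 888.4)/2] = -572.6/1174.7 = -0.487443…
%ΔP = (3.22 − 2.55) / [(2.55 + 3.22)/2] = 0.67/2.885 = 0.232235…
Arc Ed = %ΔQ / %ΔP = (-572.6/1174.7) / (0.67/2.885) = -2.0989…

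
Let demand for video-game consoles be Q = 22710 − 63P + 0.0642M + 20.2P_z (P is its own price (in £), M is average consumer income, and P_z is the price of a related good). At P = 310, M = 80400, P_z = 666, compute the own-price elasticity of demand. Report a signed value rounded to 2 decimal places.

-0.90

At the given values, Q = 22710 − 63(310) + 0.0642(80400) + 20.2(666) = 21794.88.
∂Q/∂P = −63.
E = (-63) × (310/21794.88) = -0.8960…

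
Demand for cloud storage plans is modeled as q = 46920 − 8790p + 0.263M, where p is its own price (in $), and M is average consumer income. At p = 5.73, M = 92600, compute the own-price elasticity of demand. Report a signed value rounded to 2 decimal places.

At the given values, q = 46920 − 8790(5.73) + 0.263(92600) = 20907.1.
∂q/∂p = −8790.
E = (-8790) × (5.73/20907.1) = -2.4090…

-2.41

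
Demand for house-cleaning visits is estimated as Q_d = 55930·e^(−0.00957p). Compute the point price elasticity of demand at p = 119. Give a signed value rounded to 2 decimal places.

dQ_d/dp = −0.00957·Q_d = -171.384. At p = 119, Q_d = 17908.4.
Ed = (dQ_d/dp)·(p/Q_d) = (-171.384) × (119/17908.4) = -1.1388…

-1.14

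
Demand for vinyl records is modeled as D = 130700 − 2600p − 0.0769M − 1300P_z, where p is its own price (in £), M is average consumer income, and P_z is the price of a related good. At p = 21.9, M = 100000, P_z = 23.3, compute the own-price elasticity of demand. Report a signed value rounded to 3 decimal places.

-1.591

At the given values, D = 130700 − 2600(21.9) − 0.0769(100000) − 1300(23.3) = 35780.
∂D/∂p = −2600.
E = (-2600) × (21.9/35780) = -1.59139…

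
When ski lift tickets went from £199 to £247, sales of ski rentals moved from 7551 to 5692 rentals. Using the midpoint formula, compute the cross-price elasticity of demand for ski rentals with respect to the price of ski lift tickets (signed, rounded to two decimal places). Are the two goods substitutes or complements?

-1.30; complements

%ΔQ_{ski rentals} = (5692 − 7551)/avg = -1859/6621.5 = -0.280752…
%ΔP_{ski lift tickets} = (247 − 199)/avg = 48/223 = 0.215246…
E_cross = (-1859/6621.5) / (48/223) = -1.3043…
E_cross < 0 ⇒ the goods are complements.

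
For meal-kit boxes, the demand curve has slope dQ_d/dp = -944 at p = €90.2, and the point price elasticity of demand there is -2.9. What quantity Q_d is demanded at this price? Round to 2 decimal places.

Ed = (dQ_d/dp)·(p/Q_d) ⇒ Q_d = (dQ_d/dp)·p/Ed = (-944)·90.2/(-2.9) = 29361.6551…

29361.66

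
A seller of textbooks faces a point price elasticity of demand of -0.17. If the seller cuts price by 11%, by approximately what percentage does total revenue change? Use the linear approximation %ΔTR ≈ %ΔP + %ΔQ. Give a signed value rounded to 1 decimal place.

%ΔQ ≈ Ed × %ΔP = (-0.17) × (-11%) = +1.8700%
%ΔTR ≈ %ΔP + %ΔQ = (-11%) + (+1.8700%) = -9.1300%

-9.1%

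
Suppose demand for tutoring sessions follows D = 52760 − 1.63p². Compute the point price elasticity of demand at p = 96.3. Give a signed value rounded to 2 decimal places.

dD/dp = −2·1.63·p = -313.938. At p = 96.3, D = 37643.8853.
Ed = (dD/dp)·(p/D) = (-313.938) × (96.3/37643.8853) = -0.8031…

-0.80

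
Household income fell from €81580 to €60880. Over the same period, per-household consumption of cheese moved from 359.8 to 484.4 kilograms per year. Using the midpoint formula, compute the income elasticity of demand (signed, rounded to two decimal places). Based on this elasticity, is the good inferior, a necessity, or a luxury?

-1.02; inferior

%ΔQ = (484.4 − 359.8)/[( 359.8 + 484.4)/2] = 124.6/422.1 = 0.295190…
%ΔIncome = (60880 − 81580)/[( 81580 + 60880)/2] = -20700/71230 = -0.290607…
E_income = (124.6/422.1) / (-20700/71230) = -1.0157…
E_income < 0 ⇒ inferior good.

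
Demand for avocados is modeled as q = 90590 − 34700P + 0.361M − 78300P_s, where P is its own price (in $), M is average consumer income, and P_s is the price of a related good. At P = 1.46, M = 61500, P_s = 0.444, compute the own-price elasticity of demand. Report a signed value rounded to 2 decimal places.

-1.85

At the given values, q = 90590 − 34700(1.46) + 0.361(61500) − 78300(0.444) = 27364.3.
∂q/∂P = −34700.
E = (-34700) × (1.46/27364.3) = -1.8513…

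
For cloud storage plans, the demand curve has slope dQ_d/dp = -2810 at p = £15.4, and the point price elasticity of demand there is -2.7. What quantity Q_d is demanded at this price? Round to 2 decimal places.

Ed = (dQ_d/dp)·(p/Q_d) ⇒ Q_d = (dQ_d/dp)·p/Ed = (-2810)·15.4/(-2.7) = 16027.4074…

16027.41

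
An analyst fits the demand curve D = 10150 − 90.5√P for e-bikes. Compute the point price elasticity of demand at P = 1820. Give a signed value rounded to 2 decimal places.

-0.31

dD/dP = −90.5/(2√P) = -1.06068. At P = 1820, D = 6289.14.
Ed = (dD/dP)·(P/D) = (-1.06068) × (1820/6289.14) = -0.3069…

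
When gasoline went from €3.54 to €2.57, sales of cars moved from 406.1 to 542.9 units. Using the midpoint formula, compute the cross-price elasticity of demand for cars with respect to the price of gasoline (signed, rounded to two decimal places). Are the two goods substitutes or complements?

-0.91; complements

%ΔQ_{cars} = (542.9 − 406.1)/avg = 136.8/474.5 = 0.288303…
%ΔP_{gasoline} = (2.57 − 3.54)/avg = -0.97/3.055 = -0.317512…
E_cross = (136.8/474.5) / (-0.97/3.055) = -0.9080…
E_cross < 0 ⇒ the goods are complements.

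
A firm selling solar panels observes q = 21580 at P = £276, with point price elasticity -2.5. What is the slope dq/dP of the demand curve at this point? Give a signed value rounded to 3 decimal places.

-195.471

Ed = (dq/dP)·(P/q) ⇒ dq/dP = Ed·q/P = (-2.5)·21580/276 = -195.47101…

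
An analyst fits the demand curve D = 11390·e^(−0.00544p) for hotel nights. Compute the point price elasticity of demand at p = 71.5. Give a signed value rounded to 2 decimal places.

-0.39

dD/dp = −0.00544·D = -41.9952. At p = 71.5, D = 7719.7.
Ed = (dD/dp)·(p/D) = (-41.9952) × (71.5/7719.7) = -0.3889…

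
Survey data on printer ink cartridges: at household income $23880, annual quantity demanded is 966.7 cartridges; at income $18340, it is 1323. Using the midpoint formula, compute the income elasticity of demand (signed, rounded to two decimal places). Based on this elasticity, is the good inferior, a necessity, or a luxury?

-1.19; inferior

%ΔQ = (1323 − 966.7)/[( 966.7 + 1323)/2] = 356.3/1144.85 = 0.311219…
%ΔIncome = (18340 − 23880)/[( 23880 + 18340)/2] = -5540/21110 = -0.262434…
E_income = (356.3/1144.85) / (-5540/21110) = -1.1858…
E_income < 0 ⇒ inferior good.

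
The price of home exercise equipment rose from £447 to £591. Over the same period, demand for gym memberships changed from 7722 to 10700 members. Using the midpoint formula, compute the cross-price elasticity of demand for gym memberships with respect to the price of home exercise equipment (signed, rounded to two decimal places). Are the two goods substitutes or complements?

1.17; substitutes

%ΔQ_{gym memberships} = (10700 − 7722)/avg = 2978/9211 = 0.323309…
%ΔP_{home exercise equipment} = (591 − 447)/avg = 144/519 = 0.277456…
E_cross = (2978/9211) / (144/519) = 1.1652…
E_cross > 0 ⇒ the goods are substitutes.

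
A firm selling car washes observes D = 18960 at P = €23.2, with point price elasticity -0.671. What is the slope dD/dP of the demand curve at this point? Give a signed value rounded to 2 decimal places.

Ed = (dD/dP)·(P/D) ⇒ dD/dP = Ed·D/P = (-0.671)·18960/23.2 = -548.3689…

-548.37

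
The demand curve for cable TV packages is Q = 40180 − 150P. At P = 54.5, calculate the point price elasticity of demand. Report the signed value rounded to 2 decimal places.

-0.26

dQ/dP = −150. At P = 54.5, Q = 40180 − 150(54.5) = 32005.
Ed = (dQ/dP)·(P/Q) = −150 × (54.5/32005) = -0.2554…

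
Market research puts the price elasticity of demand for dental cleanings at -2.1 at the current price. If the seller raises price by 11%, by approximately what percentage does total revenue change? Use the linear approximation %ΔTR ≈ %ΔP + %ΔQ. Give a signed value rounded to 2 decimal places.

-12.10%

%ΔQ ≈ Ed × %ΔP = (-2.1) × (+11%) = -23.1000%
%ΔTR ≈ %ΔP + %ΔQ = (+11%) + (-23.1000%) = -12.1000%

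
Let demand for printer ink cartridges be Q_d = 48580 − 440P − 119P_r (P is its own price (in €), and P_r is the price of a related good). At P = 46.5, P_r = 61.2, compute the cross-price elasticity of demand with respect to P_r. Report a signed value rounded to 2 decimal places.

At the given values, Q_d = 48580 − 440(46.5) − 119(61.2) = 20837.2.
∂Q_d/∂P_r = -119.
E = (-119) × (61.2/20837.2) = -0.3495…

-0.35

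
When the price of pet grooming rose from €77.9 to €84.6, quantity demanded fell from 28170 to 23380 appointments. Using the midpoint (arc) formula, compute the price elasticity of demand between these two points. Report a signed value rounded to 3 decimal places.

%ΔQ = (23380 − 28170) / [(28170 + 23380)/2] = -4790/25775 = -0.185838…
%ΔP = (84.6 − 77.9) / [(77.9 + 84.6)/2] = 6.7/81.25 = 0.082461…
Arc Ed = %ΔQ / %ΔP = (-4790/25775) / (6.7/81.25) = -2.25364…

-2.254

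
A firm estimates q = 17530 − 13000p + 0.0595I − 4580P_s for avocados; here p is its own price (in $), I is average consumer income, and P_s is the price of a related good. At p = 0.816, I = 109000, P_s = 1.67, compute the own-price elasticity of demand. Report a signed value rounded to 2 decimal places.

At the given values, q = 17530 − 13000(0.816) + 0.0595(109000) − 4580(1.67) = 5758.9.
∂q/∂p = −13000.
E = (-13000) × (0.816/5758.9) = -1.8420…

-1.84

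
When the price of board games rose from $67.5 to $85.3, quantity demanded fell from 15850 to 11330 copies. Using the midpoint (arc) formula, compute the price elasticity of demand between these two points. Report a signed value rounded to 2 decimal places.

%ΔQ = (11330 − 15850) / [(15850 + 11330)/2] = -4520/13590 = -0.332597…
%ΔP = (85.3 − 67.5) / [(67.5 + 85.3)/2] = 17.8/76.4 = 0.232984…
Arc Ed = %ΔQ / %ΔP = (-4520/13590) / (17.8/76.4) = -1.4275…

-1.43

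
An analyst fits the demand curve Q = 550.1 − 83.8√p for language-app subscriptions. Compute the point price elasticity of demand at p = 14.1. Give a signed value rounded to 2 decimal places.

-0.67

dQ/dp = −83.8/(2√p) = -11.1585. At p = 14.1, Q = 235.431.
Ed = (dQ/dp)·(p/Q) = (-11.1585) × (14.1/235.431) = -0.6682…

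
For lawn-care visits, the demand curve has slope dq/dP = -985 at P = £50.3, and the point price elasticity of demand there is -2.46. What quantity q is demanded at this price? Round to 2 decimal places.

20140.45

Ed = (dq/dP)·(P/q) ⇒ q = (dq/dP)·P/Ed = (-985)·50.3/(-2.46) = 20140.4471…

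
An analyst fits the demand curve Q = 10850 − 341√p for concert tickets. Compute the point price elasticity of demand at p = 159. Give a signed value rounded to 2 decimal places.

dQ/dp = −341/(2√p) = -13.5215. At p = 159, Q = 6550.15.
Ed = (dQ/dp)·(p/Q) = (-13.5215) × (159/6550.15) = -0.3282…

-0.33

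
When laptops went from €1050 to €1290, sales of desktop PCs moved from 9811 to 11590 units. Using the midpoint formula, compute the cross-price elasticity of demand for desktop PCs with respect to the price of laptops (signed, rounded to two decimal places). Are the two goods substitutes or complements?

%ΔQ_{desktop PCs} = (11590 − 9811)/avg = 1779/10700.5 = 0.166253…
%ΔP_{laptops} = (1290 − 1050)/avg = 240/1170 = 0.205128…
E_cross = (1779/10700.5) / (240/1170) = 0.8104…
E_cross > 0 ⇒ the goods are substitutes.

0.81; substitutes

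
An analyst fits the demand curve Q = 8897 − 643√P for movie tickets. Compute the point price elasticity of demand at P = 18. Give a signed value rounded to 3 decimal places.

-0.221

dQ/dP = −643/(2√P) = -75.7783. At P = 18, Q = 6168.98.
Ed = (dQ/dP)·(P/Q) = (-75.7783) × (18/6168.98) = -0.22110…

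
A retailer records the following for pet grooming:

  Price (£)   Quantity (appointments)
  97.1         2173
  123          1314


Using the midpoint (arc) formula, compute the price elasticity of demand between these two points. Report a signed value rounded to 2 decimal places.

%ΔQ = (1314 − 2173) / [(2173 + 1314)/2] = -859/1743.5 = -0.492687…
%ΔP = (123 − 97.1) / [(97.1 + 123)/2] = 25.9/110.05 = 0.235347…
Arc Ed = %ΔQ / %ΔP = (-859/1743.5) / (25.9/110.05) = -2.0934…

-2.09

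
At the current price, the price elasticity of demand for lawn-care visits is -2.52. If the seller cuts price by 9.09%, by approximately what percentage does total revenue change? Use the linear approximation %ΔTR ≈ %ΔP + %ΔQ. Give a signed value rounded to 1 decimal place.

+13.8%

%ΔQ ≈ Ed × %ΔP = (-2.52) × (-9.09%) = +22.9068%
%ΔTR ≈ %ΔP + %ΔQ = (-9.09%) + (+22.9068%) = +13.8168%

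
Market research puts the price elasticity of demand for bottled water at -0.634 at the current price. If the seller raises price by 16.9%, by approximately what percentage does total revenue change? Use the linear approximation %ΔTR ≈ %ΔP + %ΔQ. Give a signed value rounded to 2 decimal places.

%ΔQ ≈ Ed × %ΔP = (-0.634) × (+16.9%) = -10.7146%
%ΔTR ≈ %ΔP + %ΔQ = (+16.9%) + (-10.7146%) = +6.1854%

+6.19%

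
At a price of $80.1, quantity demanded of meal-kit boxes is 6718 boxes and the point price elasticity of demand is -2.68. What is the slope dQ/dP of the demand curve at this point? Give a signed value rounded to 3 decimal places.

-224.772

Ed = (dQ/dP)·(P/Q) ⇒ dQ/dP = Ed·Q/P = (-2.68)·6718/80.1 = -224.77203…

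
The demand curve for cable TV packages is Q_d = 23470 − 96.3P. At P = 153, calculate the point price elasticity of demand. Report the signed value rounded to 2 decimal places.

-1.69

dQ_d/dP = −96.3. At P = 153, Q_d = 23470 − 96.3(153) = 8736.1.
Ed = (dQ_d/dP)·(P/Q_d) = −96.3 × (153/8736.1) = -1.6865…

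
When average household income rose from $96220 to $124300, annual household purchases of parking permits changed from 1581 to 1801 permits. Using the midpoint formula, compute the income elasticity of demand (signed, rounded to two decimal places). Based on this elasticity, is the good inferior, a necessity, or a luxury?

0.51; necessity

%ΔQ = (1801 − 1581)/[( 1581 + 1801)/2] = 220/1691 = 0.130100…
%ΔIncome = (124300 − 96220)/[( 96220 + 124300)/2] = 28080/110260 = 0.254670…
E_income = (220/1691) / (28080/110260) = 0.5108…
0 < E_income < 1 ⇒ normal good, necessity.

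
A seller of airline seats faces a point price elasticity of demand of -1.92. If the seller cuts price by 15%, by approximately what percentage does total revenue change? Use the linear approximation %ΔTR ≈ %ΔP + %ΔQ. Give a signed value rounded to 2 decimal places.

%ΔQ ≈ Ed × %ΔP = (-1.92) × (-15%) = +28.8000%
%ΔTR ≈ %ΔP + %ΔQ = (-15%) + (+28.8000%) = +13.8000%

+13.80%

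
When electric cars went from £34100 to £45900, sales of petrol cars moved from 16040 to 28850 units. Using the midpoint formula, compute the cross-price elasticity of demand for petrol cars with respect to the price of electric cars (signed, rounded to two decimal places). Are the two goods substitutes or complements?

%ΔQ_{petrol cars} = (28850 − 16040)/avg = 12810/22445 = 0.570728…
%ΔP_{electric cars} = (45900 − 34100)/avg = 11800/40000 = 0.295
E_cross = (12810/22445) / (11800/40000) = 1.9346…
E_cross > 0 ⇒ the goods are substitutes.

1.93; substitutes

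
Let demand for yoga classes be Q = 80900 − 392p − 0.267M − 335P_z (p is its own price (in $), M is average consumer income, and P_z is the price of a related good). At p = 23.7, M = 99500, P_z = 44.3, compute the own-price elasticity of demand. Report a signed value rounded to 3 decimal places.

-0.308

At the given values, Q = 80900 − 392(23.7) − 0.267(99500) − 335(44.3) = 30202.6.
∂Q/∂p = −392.
E = (-392) × (23.7/30202.6) = -0.30760…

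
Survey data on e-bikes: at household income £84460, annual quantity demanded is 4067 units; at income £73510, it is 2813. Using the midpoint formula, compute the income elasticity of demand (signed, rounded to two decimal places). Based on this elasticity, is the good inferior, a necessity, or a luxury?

2.63; luxury

%ΔQ = (2813 − 4067)/[( 4067 + 2813)/2] = -1254/3440 = -0.364534…
%ΔIncome = (73510 − 84460)/[( 84460 + 73510)/2] = -10950/78985 = -0.138633…
E_income = (-1254/3440) / (-10950/78985) = 2.6294…
E_income > 1 ⇒ normal good, luxury.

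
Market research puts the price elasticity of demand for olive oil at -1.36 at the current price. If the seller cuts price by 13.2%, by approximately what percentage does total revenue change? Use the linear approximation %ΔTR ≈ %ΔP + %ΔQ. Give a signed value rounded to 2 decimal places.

+4.75%

%ΔQ ≈ Ed × %ΔP = (-1.36) × (-13.2%) = +17.9520%
%ΔTR ≈ %ΔP + %ΔQ = (-13.2%) + (+17.9520%) = +4.7520%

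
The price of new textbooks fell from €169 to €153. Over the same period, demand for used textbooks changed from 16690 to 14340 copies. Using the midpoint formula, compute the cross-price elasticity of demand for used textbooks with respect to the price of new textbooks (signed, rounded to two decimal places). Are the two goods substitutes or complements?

%ΔQ_{used textbooks} = (14340 − 16690)/avg = -2350/15515 = -0.151466…
%ΔP_{new textbooks} = (153 − 169)/avg = -16/161 = -0.099378…
E_cross = (-2350/15515) / (-16/161) = 1.5241…
E_cross > 0 ⇒ the goods are substitutes.

1.52; substitutes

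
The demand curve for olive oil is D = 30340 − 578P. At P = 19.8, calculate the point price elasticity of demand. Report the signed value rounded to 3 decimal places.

dD/dP = −578. At P = 19.8, D = 30340 − 578(19.8) = 18895.6.
Ed = (dD/dP)·(P/D) = −578 × (19.8/18895.6) = -0.60566…

-0.606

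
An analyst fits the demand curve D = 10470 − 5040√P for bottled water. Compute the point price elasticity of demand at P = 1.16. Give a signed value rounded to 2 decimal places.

-0.54

dD/dP = −5040/(2√P) = -2339.76. At P = 1.16, D = 5041.75.
Ed = (dD/dP)·(P/D) = (-2339.76) × (1.16/5041.75) = -0.5383…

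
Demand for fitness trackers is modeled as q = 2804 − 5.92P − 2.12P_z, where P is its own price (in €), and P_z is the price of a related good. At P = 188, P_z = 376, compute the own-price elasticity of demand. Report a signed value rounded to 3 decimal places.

At the given values, q = 2804 − 5.92(188) − 2.12(376) = 893.92.
∂q/∂P = −5.92.
E = (-5.92) × (188/893.92) = -1.24503…

-1.245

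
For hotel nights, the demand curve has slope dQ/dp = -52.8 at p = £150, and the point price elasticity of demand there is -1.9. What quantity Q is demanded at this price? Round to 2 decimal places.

Ed = (dQ/dp)·(p/Q) ⇒ Q = (dQ/dp)·p/Ed = (-52.8)·150/(-1.9) = 4168.4210…

4168.42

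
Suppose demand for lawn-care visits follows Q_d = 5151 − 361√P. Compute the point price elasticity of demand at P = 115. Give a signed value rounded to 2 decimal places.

-1.51

dQ_d/dP = −361/(2√P) = -16.8317. At P = 115, Q_d = 1279.71.
Ed = (dQ_d/dP)·(P/Q_d) = (-16.8317) × (115/1279.71) = -1.5125…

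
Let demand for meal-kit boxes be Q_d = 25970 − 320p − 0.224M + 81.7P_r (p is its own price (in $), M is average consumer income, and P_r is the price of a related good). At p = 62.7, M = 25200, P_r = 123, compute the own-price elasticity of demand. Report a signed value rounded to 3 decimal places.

At the given values, Q_d = 25970 − 320(62.7) − 0.224(25200) + 81.7(123) = 10310.3.
∂Q_d/∂p = −320.
E = (-320) × (62.7/10310.3) = -1.94601…

-1.946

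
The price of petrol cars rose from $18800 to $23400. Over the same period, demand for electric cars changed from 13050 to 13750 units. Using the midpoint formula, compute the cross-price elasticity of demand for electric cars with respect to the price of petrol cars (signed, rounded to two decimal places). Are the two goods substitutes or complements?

%ΔQ_{electric cars} = (13750 − 13050)/avg = 700/13400 = 0.052238…
%ΔP_{petrol cars} = (23400 − 18800)/avg = 4600/21100 = 0.218009…
E_cross = (700/13400) / (4600/21100) = 0.2396…
E_cross > 0 ⇒ the goods are substitutes.

0.24; substitutes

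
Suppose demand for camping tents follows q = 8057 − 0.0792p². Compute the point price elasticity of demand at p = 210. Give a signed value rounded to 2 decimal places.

-1.53

dq/dp = −2·0.0792·p = -33.264. At p = 210, q = 4564.28.
Ed = (dq/dp)·(p/q) = (-33.264) × (210/4564.28) = -1.5304…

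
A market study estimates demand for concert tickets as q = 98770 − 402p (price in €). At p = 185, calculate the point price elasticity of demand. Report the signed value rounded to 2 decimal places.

dq/dp = −402. At p = 185, q = 98770 − 402(185) = 24400.
Ed = (dq/dp)·(p/q) = −402 × (185/24400) = -3.0479…

-3.05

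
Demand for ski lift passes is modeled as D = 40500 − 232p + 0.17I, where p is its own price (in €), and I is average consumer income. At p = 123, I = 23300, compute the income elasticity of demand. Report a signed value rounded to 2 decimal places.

0.25

At the given values, D = 40500 − 232(123) + 0.17(23300) = 15925.
∂D/∂I = 0.17.
E = (0.17) × (23300/15925) = 0.2487…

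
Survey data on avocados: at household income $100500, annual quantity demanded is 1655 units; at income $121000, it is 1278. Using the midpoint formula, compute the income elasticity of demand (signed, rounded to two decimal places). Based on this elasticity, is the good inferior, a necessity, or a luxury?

%ΔQ = (1278 − 1655)/[( 1655 + 1278)/2] = -377/1466.5 = -0.257074…
%ΔIncome = (121000 − 100500)/[( 100500 + 121000)/2] = 20500/110750 = 0.185101…
E_income = (-377/1466.5) / (20500/110750) = -1.3888…
E_income < 0 ⇒ inferior good.

-1.39; inferior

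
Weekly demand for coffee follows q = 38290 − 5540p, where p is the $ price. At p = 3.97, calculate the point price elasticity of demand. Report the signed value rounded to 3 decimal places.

-1.350

dq/dp = −5540. At p = 3.97, q = 38290 − 5540(3.97) = 16296.2.
Ed = (dq/dp)·(p/q) = −5540 × (3.97/16296.2) = -1.34962…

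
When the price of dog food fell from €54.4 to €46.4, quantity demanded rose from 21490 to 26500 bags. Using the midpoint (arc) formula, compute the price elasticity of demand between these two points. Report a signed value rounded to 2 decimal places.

-1.32

%ΔQ = (26500 − 21490) / [(21490 + 26500)/2] = 5010/23995 = 0.208793…
%ΔP = (46.4 − 54.4) / [(54.4 + 46.4)/2] = -8/50.4 = -0.158730…
Arc Ed = %ΔQ / %ΔP = (5010/23995) / (-8/50.4) = -1.3153…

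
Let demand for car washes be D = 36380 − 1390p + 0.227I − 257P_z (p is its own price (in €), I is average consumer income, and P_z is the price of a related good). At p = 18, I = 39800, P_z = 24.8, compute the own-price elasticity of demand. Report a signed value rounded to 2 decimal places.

At the given values, D = 36380 − 1390(18) + 0.227(39800) − 257(24.8) = 14021.
∂D/∂p = −1390.
E = (-1390) × (18/14021) = -1.7844…

-1.78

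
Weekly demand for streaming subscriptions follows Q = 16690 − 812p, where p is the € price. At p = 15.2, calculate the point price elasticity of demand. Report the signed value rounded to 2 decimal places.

dQ/dp = −812. At p = 15.2, Q = 16690 − 812(15.2) = 4347.6.
Ed = (dQ/dp)·(p/Q) = −812 × (15.2/4347.6) = -2.8388…

-2.84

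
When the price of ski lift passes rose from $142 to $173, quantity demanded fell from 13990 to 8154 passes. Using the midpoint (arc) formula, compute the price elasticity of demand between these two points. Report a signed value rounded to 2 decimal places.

-2.68

%ΔQ = (8154 − 13990) / [(13990 + 8154)/2] = -5836/11072 = -0.527095…
%ΔP = (173 − 142) / [(142 + 173)/2] = 31/157.5 = 0.196825…
Arc Ed = %ΔQ / %ΔP = (-5836/11072) / (31/157.5) = -2.6779…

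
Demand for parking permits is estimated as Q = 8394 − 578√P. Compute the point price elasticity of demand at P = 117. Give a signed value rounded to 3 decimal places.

-1.459

dQ/dP = −578/(2√P) = -26.7181. At P = 117, Q = 2141.97.
Ed = (dQ/dP)·(P/Q) = (-26.7181) × (117/2141.97) = -1.45940…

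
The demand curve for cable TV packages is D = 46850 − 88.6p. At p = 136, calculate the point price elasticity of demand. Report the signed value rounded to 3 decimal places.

dD/dp = −88.6. At p = 136, D = 46850 − 88.6(136) = 34800.4.
Ed = (dD/dp)·(p/D) = −88.6 × (136/34800.4) = -0.34624…

-0.346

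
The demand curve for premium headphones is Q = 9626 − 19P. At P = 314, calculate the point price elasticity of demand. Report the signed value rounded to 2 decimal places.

dQ/dP = −19. At P = 314, Q = 9626 − 19(314) = 3660.
Ed = (dQ/dP)·(P/Q) = −19 × (314/3660) = -1.6300…

-1.63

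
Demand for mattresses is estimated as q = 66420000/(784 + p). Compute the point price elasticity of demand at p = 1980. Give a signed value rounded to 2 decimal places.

-0.72

dq/dp = −66420000/(784 + p)² = -8.69406. At p = 1980, q = 24030.4.
Ed = (dq/dp)·(p/q) = (-8.69406) × (1980/24030.4) = -0.7163…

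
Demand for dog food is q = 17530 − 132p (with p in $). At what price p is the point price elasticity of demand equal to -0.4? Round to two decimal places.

37.94

Ed = −132p/(17530 − 132p). Set this equal to -0.4:
132p = 0.4·(17530 − 132p) ⇒ 132p(1 + 0.4) = 0.4·17530
p = 0.4·17530 / (132·1.4) = 37.9437…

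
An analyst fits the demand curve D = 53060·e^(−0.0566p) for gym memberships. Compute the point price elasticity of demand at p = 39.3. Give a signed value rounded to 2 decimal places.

dD/dp = −0.0566·D = -324.749. At p = 39.3, D = 5737.61.
Ed = (dD/dp)·(p/D) = (-324.749) × (39.3/5737.61) = -2.2243…

-2.22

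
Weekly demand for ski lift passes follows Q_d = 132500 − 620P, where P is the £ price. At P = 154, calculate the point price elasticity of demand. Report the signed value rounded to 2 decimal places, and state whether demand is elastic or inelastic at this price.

dQ_d/dP = −620. At P = 154, Q_d = 132500 − 620(154) = 37020.
Ed = (dQ_d/dP)·(P/Q_d) = −620 × (154/37020) = -2.5791…
|Ed| = 2.58 > 1, so demand is elastic.

-2.58; elastic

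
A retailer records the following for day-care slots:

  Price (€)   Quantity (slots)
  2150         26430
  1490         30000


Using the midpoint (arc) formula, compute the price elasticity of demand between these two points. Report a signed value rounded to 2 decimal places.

-0.35

%ΔQ = (30000 − 26430) / [(26430 + 30000)/2] = 3570/28215 = 0.126528…
%ΔP = (1490 − 2150) / [(2150 + 1490)/2] = -660/1820 = -0.362637…
Arc Ed = %ΔQ / %ΔP = (3570/28215) / (-660/1820) = -0.3489…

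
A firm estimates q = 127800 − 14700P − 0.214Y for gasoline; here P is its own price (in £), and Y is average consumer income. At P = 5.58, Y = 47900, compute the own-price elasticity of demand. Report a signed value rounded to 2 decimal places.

At the given values, q = 127800 − 14700(5.58) − 0.214(47900) = 35523.4.
∂q/∂P = −14700.
E = (-14700) × (5.58/35523.4) = -2.3090…

-2.31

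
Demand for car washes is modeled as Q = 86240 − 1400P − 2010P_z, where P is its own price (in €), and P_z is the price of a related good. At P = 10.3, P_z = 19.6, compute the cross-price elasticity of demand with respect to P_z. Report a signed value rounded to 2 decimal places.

-1.22

At the given values, Q = 86240 − 1400(10.3) − 2010(19.6) = 32424.
∂Q/∂P_z = -2010.
E = (-2010) × (19.6/32424) = -1.2150…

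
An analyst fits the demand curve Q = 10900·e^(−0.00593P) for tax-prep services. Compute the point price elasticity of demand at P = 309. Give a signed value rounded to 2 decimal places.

-1.83

dQ/dP = −0.00593·Q = -10.3441. At P = 309, Q = 1744.37.
Ed = (dQ/dP)·(P/Q) = (-10.3441) × (309/1744.37) = -1.8323…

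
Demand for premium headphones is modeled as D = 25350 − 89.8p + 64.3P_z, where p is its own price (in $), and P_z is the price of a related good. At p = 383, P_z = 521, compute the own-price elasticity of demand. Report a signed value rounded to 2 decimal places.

At the given values, D = 25350 − 89.8(383) + 64.3(521) = 24456.9.
∂D/∂p = −89.8.
E = (-89.8) × (383/24456.9) = -1.4062…

-1.41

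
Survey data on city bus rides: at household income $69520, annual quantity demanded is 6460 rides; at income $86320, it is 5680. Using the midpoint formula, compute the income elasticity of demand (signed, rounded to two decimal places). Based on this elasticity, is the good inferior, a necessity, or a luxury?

%ΔQ = (5680 − 6460)/[( 6460 + 5680)/2] = -780/6070 = -0.128500…
%ΔIncome = (86320 − 69520)/[( 69520 + 86320)/2] = 16800/77920 = 0.215605…
E_income = (-780/6070) / (16800/77920) = -0.5959…
E_income < 0 ⇒ inferior good.

-0.60; inferior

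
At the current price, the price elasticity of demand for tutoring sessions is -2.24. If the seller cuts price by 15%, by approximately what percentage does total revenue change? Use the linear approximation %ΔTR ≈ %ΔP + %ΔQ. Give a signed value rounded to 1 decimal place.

%ΔQ ≈ Ed × %ΔP = (-2.24) × (-15%) = +33.6000%
%ΔTR ≈ %ΔP + %ΔQ = (-15%) + (+33.6000%) = +18.6000%

+18.6%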